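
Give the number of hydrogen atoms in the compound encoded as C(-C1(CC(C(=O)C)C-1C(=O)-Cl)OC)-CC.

Hydrogens are implicit in SMILES; fill each atom to its normal valence:
  3 × C: 3 H each → 9
  3 × C: 2 H each → 6
  3 × C: no H
  3 × O: no H
  2 × C: 1 H each → 2
  1 × Cl: no H
  Total hydrogens = 17.

17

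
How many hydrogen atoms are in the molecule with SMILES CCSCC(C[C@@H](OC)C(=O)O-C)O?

Hydrogens are implicit in SMILES; fill each atom to its normal valence:
  3 × C: 3 H each → 9
  3 × C: 2 H each → 6
  3 × O: no H
  2 × C: 1 H each → 2
  1 × C: no H
  1 × O: 1 H
  1 × S: no H
  Total hydrogens = 18.

18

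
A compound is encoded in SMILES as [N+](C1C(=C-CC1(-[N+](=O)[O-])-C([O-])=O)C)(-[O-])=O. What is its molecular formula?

Heavy atoms from the SMILES: 7 C, 2 N, 6 O.
Implicit hydrogens by atom environment:
  3 × C: no H
  3 × O: no H
  3 × O (charge -1): no H
  2 × C: 1 H each → 2
  2 × N (charge +1): no H
  1 × C: 3 H
  1 × C: 2 H
  Total hydrogens = 7.
Net charge -1.
Molecular formula: C7H7N2O6-

C7H7N2O6-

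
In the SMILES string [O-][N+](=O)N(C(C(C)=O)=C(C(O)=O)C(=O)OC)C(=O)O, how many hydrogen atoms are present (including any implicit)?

8

Hydrogens are implicit in SMILES; fill each atom to its normal valence:
  6 × C: no H
  6 × O: no H
  2 × C: 3 H each → 6
  2 × O: 1 H each → 2
  1 × N: no H
  1 × N (charge +1): no H
  1 × O (charge -1): no H
  Total hydrogens = 8.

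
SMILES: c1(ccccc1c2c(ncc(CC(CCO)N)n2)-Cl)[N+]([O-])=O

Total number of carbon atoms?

The symbol for carbon appears 14 times in the SMILES. Lowercase c denotes aromatic carbon and counts toward C.

14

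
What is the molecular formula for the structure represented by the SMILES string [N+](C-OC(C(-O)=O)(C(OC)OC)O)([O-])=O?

Heavy atoms from the SMILES: 6 C, 1 N, 8 O.
Implicit hydrogens by atom environment:
  5 × O: no H
  2 × C: 3 H each → 6
  2 × C: no H
  2 × O: 1 H each → 2
  1 × C: 2 H
  1 × C: 1 H
  1 × N (charge +1): no H
  1 × O (charge -1): no H
  Total hydrogens = 11.
Molecular formula: C6H11NO8

C6H11NO8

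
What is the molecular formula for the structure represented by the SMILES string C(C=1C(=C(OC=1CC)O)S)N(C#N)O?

C8H10N2O3S

Heavy atoms from the SMILES: 8 C, 2 N, 3 O, 1 S.
Implicit hydrogens by atom environment:
  4 × C (aromatic): no H
  2 × C: 2 H each → 4
  2 × N: no H
  2 × O: 1 H each → 2
  1 × C: 3 H
  1 × C: no H
  1 × O (aromatic): no H
  1 × S: 1 H
  Total hydrogens = 10.
Molecular formula: C8H10N2O3S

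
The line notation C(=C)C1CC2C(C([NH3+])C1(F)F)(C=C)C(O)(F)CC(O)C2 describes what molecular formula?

C14H21F3NO2+

Heavy atoms from the SMILES: 14 C, 3 F, 1 N, 2 O.
Implicit hydrogens by atom environment:
  6 × C: 1 H each → 6
  5 × C: 2 H each → 10
  3 × C: no H
  3 × F: no H
  2 × O: 1 H each → 2
  1 × N (charge +1): 3 H
  Total hydrogens = 21.
Net charge +1.
Molecular formula: C14H21F3NO2+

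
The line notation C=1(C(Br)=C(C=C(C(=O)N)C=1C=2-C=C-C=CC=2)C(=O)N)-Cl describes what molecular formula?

Heavy atoms from the SMILES: 1 Br, 14 C, 1 Cl, 2 N, 2 O.
Implicit hydrogens by atom environment:
  6 × C (aromatic): 1 H each → 6
  6 × C (aromatic): no H
  2 × C: no H
  2 × N: 2 H each → 4
  2 × O: no H
  1 × Br: no H
  1 × Cl: no H
  Total hydrogens = 10.
Molecular formula: C14H10BrClN2O2

C14H10BrClN2O2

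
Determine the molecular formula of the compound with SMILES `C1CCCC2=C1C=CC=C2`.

Heavy atoms from the SMILES: 10 C.
Implicit hydrogens by atom environment:
  4 × C: 2 H each → 8
  4 × C (aromatic): 1 H each → 4
  2 × C (aromatic): no H
  Total hydrogens = 12.
Molecular formula: C10H12

C10H12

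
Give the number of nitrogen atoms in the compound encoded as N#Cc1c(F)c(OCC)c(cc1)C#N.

The symbol for nitrogen appears 2 times in the SMILES.

2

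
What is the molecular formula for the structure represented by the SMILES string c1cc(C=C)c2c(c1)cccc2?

Heavy atoms from the SMILES: 12 C.
Implicit hydrogens by atom environment:
  7 × C (aromatic): 1 H each → 7
  3 × C (aromatic): no H
  1 × C: 2 H
  1 × C: 1 H
  Total hydrogens = 10.
Molecular formula: C12H10

C12H10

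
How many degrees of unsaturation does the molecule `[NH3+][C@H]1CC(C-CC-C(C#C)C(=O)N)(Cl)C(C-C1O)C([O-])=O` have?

Molecular formula from the SMILES: C14H21ClN2O4.
DoU = (2C + 2 + N − H − X)/2 = (2·14 + 2 + 2 − 21 − 1)/2 = 10/2 = 5.
(Structurally: 1 ring(s) + 4 π bond(s) = 5.)

5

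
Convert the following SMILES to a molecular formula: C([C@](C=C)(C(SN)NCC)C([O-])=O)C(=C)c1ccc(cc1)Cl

Heavy atoms from the SMILES: 16 C, 1 Cl, 2 N, 2 O, 1 S.
Implicit hydrogens by atom environment:
  4 × C: 2 H each → 8
  4 × C (aromatic): 1 H each → 4
  3 × C: no H
  2 × C: 1 H each → 2
  2 × C (aromatic): no H
  1 × C: 3 H
  1 × Cl: no H
  1 × N: 2 H
  1 × N: 1 H
  1 × O: no H
  1 × O (charge -1): no H
  1 × S: no H
  Total hydrogens = 20.
Net charge -1.
Molecular formula: C16H20ClN2O2S-

C16H20ClN2O2S-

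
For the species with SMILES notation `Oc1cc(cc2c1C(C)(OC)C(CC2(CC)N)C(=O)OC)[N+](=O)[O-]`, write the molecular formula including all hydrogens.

C16H22N2O6

Heavy atoms from the SMILES: 16 C, 2 N, 6 O.
Implicit hydrogens by atom environment:
  4 × C: 3 H each → 12
  4 × C (aromatic): no H
  4 × O: no H
  3 × C: no H
  2 × C: 2 H each → 4
  2 × C (aromatic): 1 H each → 2
  1 × C: 1 H
  1 × N: 2 H
  1 × N (charge +1): no H
  1 × O: 1 H
  1 × O (charge -1): no H
  Total hydrogens = 22.
Molecular formula: C16H22N2O6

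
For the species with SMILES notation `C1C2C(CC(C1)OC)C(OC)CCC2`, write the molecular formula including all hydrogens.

Heavy atoms from the SMILES: 12 C, 2 O.
Implicit hydrogens by atom environment:
  6 × C: 2 H each → 12
  4 × C: 1 H each → 4
  2 × C: 3 H each → 6
  2 × O: no H
  Total hydrogens = 22.
Molecular formula: C12H22O2

C12H22O2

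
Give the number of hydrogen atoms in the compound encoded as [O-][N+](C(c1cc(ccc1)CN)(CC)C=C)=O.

Hydrogens are implicit in SMILES; fill each atom to its normal valence:
  4 × C (aromatic): 1 H each → 4
  3 × C: 2 H each → 6
  2 × C (aromatic): no H
  1 × C: 3 H
  1 × C: 1 H
  1 × C: no H
  1 × N: 2 H
  1 × N (charge +1): no H
  1 × O: no H
  1 × O (charge -1): no H
  Total hydrogens = 16.

16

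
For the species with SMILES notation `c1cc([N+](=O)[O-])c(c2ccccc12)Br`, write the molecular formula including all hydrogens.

Heavy atoms from the SMILES: 1 Br, 10 C, 1 N, 2 O.
Implicit hydrogens by atom environment:
  6 × C (aromatic): 1 H each → 6
  4 × C (aromatic): no H
  1 × Br: no H
  1 × N (charge +1): no H
  1 × O: no H
  1 × O (charge -1): no H
  Total hydrogens = 6.
Molecular formula: C10H6BrNO2

C10H6BrNO2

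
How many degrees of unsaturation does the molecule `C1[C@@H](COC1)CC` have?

Molecular formula from the SMILES: C6H12O.
DoU = (2C + 2 + N − H − X)/2 = (2·6 + 2 + 0 − 12 − 0)/2 = 2/2 = 1.
(Structurally: 1 ring(s) + 0 π bond(s) = 1.)

1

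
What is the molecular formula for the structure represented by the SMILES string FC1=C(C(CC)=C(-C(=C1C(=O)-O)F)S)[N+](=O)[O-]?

Heavy atoms from the SMILES: 9 C, 2 F, 1 N, 4 O, 1 S.
Implicit hydrogens by atom environment:
  6 × C (aromatic): no H
  2 × F: no H
  2 × O: no H
  1 × C: 3 H
  1 × C: 2 H
  1 × C: no H
  1 × N (charge +1): no H
  1 × O: 1 H
  1 × O (charge -1): no H
  1 × S: 1 H
  Total hydrogens = 7.
Molecular formula: C9H7F2NO4S

C9H7F2NO4S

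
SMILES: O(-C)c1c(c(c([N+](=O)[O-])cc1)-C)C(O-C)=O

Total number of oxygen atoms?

5

The symbol for oxygen appears 5 times in the SMILES.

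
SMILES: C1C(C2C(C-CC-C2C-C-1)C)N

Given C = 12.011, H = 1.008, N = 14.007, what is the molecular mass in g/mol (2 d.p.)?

167.30

Molecular formula: C11H21N.
M = 11×12.011 + 21×1.008 + 1×14.007 = 167.30 g/mol.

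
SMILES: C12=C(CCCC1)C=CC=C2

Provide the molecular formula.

C10H12

Heavy atoms from the SMILES: 10 C.
Implicit hydrogens by atom environment:
  4 × C: 2 H each → 8
  4 × C (aromatic): 1 H each → 4
  2 × C (aromatic): no H
  Total hydrogens = 12.
Molecular formula: C10H12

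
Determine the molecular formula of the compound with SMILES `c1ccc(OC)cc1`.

Heavy atoms from the SMILES: 7 C, 1 O.
Implicit hydrogens by atom environment:
  5 × C (aromatic): 1 H each → 5
  1 × C: 3 H
  1 × C (aromatic): no H
  1 × O: no H
  Total hydrogens = 8.
Molecular formula: C7H8O

C7H8O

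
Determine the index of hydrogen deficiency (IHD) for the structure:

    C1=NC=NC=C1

Molecular formula from the SMILES: C4H4N2.
DoU = (2C + 2 + N − H − X)/2 = (2·4 + 2 + 2 − 4 − 0)/2 = 8/2 = 4.
(Structurally: 1 ring(s) + 3 π bond(s) = 4.)

4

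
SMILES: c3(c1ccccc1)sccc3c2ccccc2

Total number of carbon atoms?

16

The symbol for carbon appears 16 times in the SMILES. Lowercase c denotes aromatic carbon and counts toward C.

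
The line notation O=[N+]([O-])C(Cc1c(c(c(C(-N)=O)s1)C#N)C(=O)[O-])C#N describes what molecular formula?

C10H5N4O5S-

Heavy atoms from the SMILES: 10 C, 4 N, 5 O, 1 S.
Implicit hydrogens by atom environment:
  4 × C (aromatic): no H
  4 × C: no H
  3 × O: no H
  2 × N: no H
  2 × O (charge -1): no H
  1 × C: 2 H
  1 × C: 1 H
  1 × N: 2 H
  1 × N (charge +1): no H
  1 × S (aromatic): no H
  Total hydrogens = 5.
Net charge -1.
Molecular formula: C10H5N4O5S-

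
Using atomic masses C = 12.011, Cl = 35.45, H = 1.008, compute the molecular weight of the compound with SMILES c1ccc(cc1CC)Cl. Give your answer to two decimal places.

Molecular formula: C8H9Cl.
M = 8×12.011 + 1×35.45 + 9×1.008 = 140.61 g/mol.

140.61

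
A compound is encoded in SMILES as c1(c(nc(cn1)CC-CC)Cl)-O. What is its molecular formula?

C8H11ClN2O

Heavy atoms from the SMILES: 8 C, 1 Cl, 2 N, 1 O.
Implicit hydrogens by atom environment:
  3 × C: 2 H each → 6
  3 × C (aromatic): no H
  2 × N (aromatic): no H
  1 × C: 3 H
  1 × C (aromatic): 1 H
  1 × Cl: no H
  1 × O: 1 H
  Total hydrogens = 11.
Molecular formula: C8H11ClN2O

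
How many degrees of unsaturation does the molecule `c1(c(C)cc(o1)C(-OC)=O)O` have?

4

Molecular formula from the SMILES: C7H8O4.
DoU = (2C + 2 + N − H − X)/2 = (2·7 + 2 + 0 − 8 − 0)/2 = 8/2 = 4.
(Structurally: 1 ring(s) + 3 π bond(s) = 4.)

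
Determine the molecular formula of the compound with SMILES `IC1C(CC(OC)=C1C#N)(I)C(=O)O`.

C8H7I2NO3

Heavy atoms from the SMILES: 8 C, 2 I, 1 N, 3 O.
Implicit hydrogens by atom environment:
  5 × C: no H
  2 × I: no H
  2 × O: no H
  1 × C: 3 H
  1 × C: 2 H
  1 × C: 1 H
  1 × N: no H
  1 × O: 1 H
  Total hydrogens = 7.
Molecular formula: C8H7I2NO3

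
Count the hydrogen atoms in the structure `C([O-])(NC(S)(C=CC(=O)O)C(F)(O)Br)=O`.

Hydrogens are implicit in SMILES; fill each atom to its normal valence:
  4 × C: no H
  2 × C: 1 H each → 2
  2 × O: 1 H each → 2
  2 × O: no H
  1 × Br: no H
  1 × F: no H
  1 × N: 1 H
  1 × O (charge -1): no H
  1 × S: 1 H
  Total hydrogens = 6.

6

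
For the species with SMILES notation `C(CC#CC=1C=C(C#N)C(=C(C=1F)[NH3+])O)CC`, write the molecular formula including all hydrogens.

C13H14FN2O+

Heavy atoms from the SMILES: 13 C, 1 F, 2 N, 1 O.
Implicit hydrogens by atom environment:
  5 × C (aromatic): no H
  3 × C: 2 H each → 6
  3 × C: no H
  1 × C: 3 H
  1 × C (aromatic): 1 H
  1 × F: no H
  1 × N (charge +1): 3 H
  1 × N: no H
  1 × O: 1 H
  Total hydrogens = 14.
Net charge +1.
Molecular formula: C13H14FN2O+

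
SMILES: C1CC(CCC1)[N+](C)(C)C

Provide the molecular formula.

Heavy atoms from the SMILES: 9 C, 1 N.
Implicit hydrogens by atom environment:
  5 × C: 2 H each → 10
  3 × C: 3 H each → 9
  1 × C: 1 H
  1 × N (charge +1): no H
  Total hydrogens = 20.
Net charge +1.
Molecular formula: C9H20N+

C9H20N+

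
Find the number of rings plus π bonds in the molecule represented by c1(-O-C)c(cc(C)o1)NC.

Molecular formula from the SMILES: C7H11NO2.
DoU = (2C + 2 + N − H − X)/2 = (2·7 + 2 + 1 − 11 − 0)/2 = 6/2 = 3.
(Structurally: 1 ring(s) + 2 π bond(s) = 3.)

3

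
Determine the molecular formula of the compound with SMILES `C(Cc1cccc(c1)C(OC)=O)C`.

Heavy atoms from the SMILES: 11 C, 2 O.
Implicit hydrogens by atom environment:
  4 × C (aromatic): 1 H each → 4
  2 × C: 3 H each → 6
  2 × C: 2 H each → 4
  2 × C (aromatic): no H
  2 × O: no H
  1 × C: no H
  Total hydrogens = 14.
Molecular formula: C11H14O2

C11H14O2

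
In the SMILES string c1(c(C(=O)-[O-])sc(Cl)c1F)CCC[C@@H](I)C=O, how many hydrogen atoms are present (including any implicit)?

Hydrogens are implicit in SMILES; fill each atom to its normal valence:
  4 × C (aromatic): no H
  3 × C: 2 H each → 6
  2 × C: 1 H each → 2
  2 × O: no H
  1 × C: no H
  1 × Cl: no H
  1 × F: no H
  1 × I: no H
  1 × O (charge -1): no H
  1 × S (aromatic): no H
  Total hydrogens = 8.

8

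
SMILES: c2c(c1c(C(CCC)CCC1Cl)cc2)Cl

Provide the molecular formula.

Heavy atoms from the SMILES: 13 C, 2 Cl.
Implicit hydrogens by atom environment:
  4 × C: 2 H each → 8
  3 × C (aromatic): 1 H each → 3
  3 × C (aromatic): no H
  2 × C: 1 H each → 2
  2 × Cl: no H
  1 × C: 3 H
  Total hydrogens = 16.
Molecular formula: C13H16Cl2

C13H16Cl2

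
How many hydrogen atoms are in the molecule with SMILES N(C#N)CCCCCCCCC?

Hydrogens are implicit in SMILES; fill each atom to its normal valence:
  8 × C: 2 H each → 16
  1 × C: 3 H
  1 × C: no H
  1 × N: 1 H
  1 × N: no H
  Total hydrogens = 20.

20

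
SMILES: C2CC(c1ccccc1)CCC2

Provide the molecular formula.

C12H16

Heavy atoms from the SMILES: 12 C.
Implicit hydrogens by atom environment:
  5 × C: 2 H each → 10
  5 × C (aromatic): 1 H each → 5
  1 × C: 1 H
  1 × C (aromatic): no H
  Total hydrogens = 16.
Molecular formula: C12H16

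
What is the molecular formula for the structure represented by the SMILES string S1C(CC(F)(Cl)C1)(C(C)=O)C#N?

C7H7ClFNOS

Heavy atoms from the SMILES: 7 C, 1 Cl, 1 F, 1 N, 1 O, 1 S.
Implicit hydrogens by atom environment:
  4 × C: no H
  2 × C: 2 H each → 4
  1 × C: 3 H
  1 × Cl: no H
  1 × F: no H
  1 × N: no H
  1 × O: no H
  1 × S: no H
  Total hydrogens = 7.
Molecular formula: C7H7ClFNOS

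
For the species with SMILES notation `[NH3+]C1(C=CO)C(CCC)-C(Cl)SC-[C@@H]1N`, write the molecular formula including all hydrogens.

Heavy atoms from the SMILES: 10 C, 1 Cl, 2 N, 1 O, 1 S.
Implicit hydrogens by atom environment:
  5 × C: 1 H each → 5
  3 × C: 2 H each → 6
  1 × C: 3 H
  1 × C: no H
  1 × Cl: no H
  1 × N (charge +1): 3 H
  1 × N: 2 H
  1 × O: 1 H
  1 × S: no H
  Total hydrogens = 20.
Net charge +1.
Molecular formula: C10H20ClN2OS+

C10H20ClN2OS+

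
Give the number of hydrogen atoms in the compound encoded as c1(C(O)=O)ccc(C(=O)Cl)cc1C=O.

Hydrogens are implicit in SMILES; fill each atom to its normal valence:
  3 × C (aromatic): 1 H each → 3
  3 × C (aromatic): no H
  3 × O: no H
  2 × C: no H
  1 × C: 1 H
  1 × Cl: no H
  1 × O: 1 H
  Total hydrogens = 5.

5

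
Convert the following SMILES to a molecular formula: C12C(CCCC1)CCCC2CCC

Heavy atoms from the SMILES: 13 C.
Implicit hydrogens by atom environment:
  9 × C: 2 H each → 18
  3 × C: 1 H each → 3
  1 × C: 3 H
  Total hydrogens = 24.
Molecular formula: C13H24

C13H24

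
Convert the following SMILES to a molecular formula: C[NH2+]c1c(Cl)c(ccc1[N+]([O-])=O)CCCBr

Heavy atoms from the SMILES: 1 Br, 10 C, 1 Cl, 2 N, 2 O.
Implicit hydrogens by atom environment:
  4 × C (aromatic): no H
  3 × C: 2 H each → 6
  2 × C (aromatic): 1 H each → 2
  1 × Br: no H
  1 × C: 3 H
  1 × Cl: no H
  1 × N (charge +1): 2 H
  1 × N (charge +1): no H
  1 × O: no H
  1 × O (charge -1): no H
  Total hydrogens = 13.
Net charge +1.
Molecular formula: C10H13BrClN2O2+

C10H13BrClN2O2+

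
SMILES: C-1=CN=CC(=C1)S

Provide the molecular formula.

Heavy atoms from the SMILES: 5 C, 1 N, 1 S.
Implicit hydrogens by atom environment:
  4 × C (aromatic): 1 H each → 4
  1 × C (aromatic): no H
  1 × N (aromatic): no H
  1 × S: 1 H
  Total hydrogens = 5.
Molecular formula: C5H5NS

C5H5NS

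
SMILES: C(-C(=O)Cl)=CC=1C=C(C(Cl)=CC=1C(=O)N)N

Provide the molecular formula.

Heavy atoms from the SMILES: 10 C, 2 Cl, 2 N, 2 O.
Implicit hydrogens by atom environment:
  4 × C (aromatic): no H
  2 × C (aromatic): 1 H each → 2
  2 × C: 1 H each → 2
  2 × C: no H
  2 × Cl: no H
  2 × N: 2 H each → 4
  2 × O: no H
  Total hydrogens = 8.
Molecular formula: C10H8Cl2N2O2

C10H8Cl2N2O2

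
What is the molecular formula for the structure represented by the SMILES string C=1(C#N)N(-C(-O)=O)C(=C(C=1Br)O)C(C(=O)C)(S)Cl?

Heavy atoms from the SMILES: 1 Br, 9 C, 1 Cl, 2 N, 4 O, 1 S.
Implicit hydrogens by atom environment:
  4 × C (aromatic): no H
  4 × C: no H
  2 × O: 1 H each → 2
  2 × O: no H
  1 × Br: no H
  1 × C: 3 H
  1 × Cl: no H
  1 × N (aromatic): no H
  1 × N: no H
  1 × S: 1 H
  Total hydrogens = 6.
Molecular formula: C9H6BrClN2O4S

C9H6BrClN2O4S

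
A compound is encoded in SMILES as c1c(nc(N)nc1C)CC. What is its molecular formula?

Heavy atoms from the SMILES: 7 C, 3 N.
Implicit hydrogens by atom environment:
  3 × C (aromatic): no H
  2 × C: 3 H each → 6
  2 × N (aromatic): no H
  1 × C: 2 H
  1 × C (aromatic): 1 H
  1 × N: 2 H
  Total hydrogens = 11.
Molecular formula: C7H11N3

C7H11N3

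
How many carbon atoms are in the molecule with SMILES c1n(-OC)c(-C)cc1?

The symbol for carbon appears 6 times in the SMILES. Lowercase c denotes aromatic carbon and counts toward C.

6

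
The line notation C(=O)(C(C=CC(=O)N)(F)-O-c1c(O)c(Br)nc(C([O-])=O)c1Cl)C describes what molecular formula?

Heavy atoms from the SMILES: 1 Br, 12 C, 1 Cl, 1 F, 2 N, 6 O.
Implicit hydrogens by atom environment:
  5 × C (aromatic): no H
  4 × C: no H
  4 × O: no H
  2 × C: 1 H each → 2
  1 × Br: no H
  1 × C: 3 H
  1 × Cl: no H
  1 × F: no H
  1 × N: 2 H
  1 × N (aromatic): no H
  1 × O: 1 H
  1 × O (charge -1): no H
  Total hydrogens = 8.
Net charge -1.
Molecular formula: C12H8BrClFN2O6-

C12H8BrClFN2O6-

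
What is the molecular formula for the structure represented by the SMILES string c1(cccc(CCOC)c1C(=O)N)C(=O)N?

C11H14N2O3

Heavy atoms from the SMILES: 11 C, 2 N, 3 O.
Implicit hydrogens by atom environment:
  3 × C (aromatic): 1 H each → 3
  3 × C (aromatic): no H
  3 × O: no H
  2 × C: 2 H each → 4
  2 × C: no H
  2 × N: 2 H each → 4
  1 × C: 3 H
  Total hydrogens = 14.
Molecular formula: C11H14N2O3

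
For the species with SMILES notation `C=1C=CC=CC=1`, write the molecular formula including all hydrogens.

C6H6

Heavy atoms from the SMILES: 6 C.
Implicit hydrogens by atom environment:
  6 × C (aromatic): 1 H each → 6
  Total hydrogens = 6.
Molecular formula: C6H6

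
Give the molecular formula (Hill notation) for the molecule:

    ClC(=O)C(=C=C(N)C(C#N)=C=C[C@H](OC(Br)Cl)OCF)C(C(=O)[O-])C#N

Heavy atoms from the SMILES: 1 Br, 14 C, 2 Cl, 1 F, 3 N, 5 O.
Implicit hydrogens by atom environment:
  9 × C: no H
  4 × C: 1 H each → 4
  4 × O: no H
  2 × Cl: no H
  2 × N: no H
  1 × Br: no H
  1 × C: 2 H
  1 × F: no H
  1 × N: 2 H
  1 × O (charge -1): no H
  Total hydrogens = 8.
Net charge -1.
Molecular formula: C14H8BrCl2FN3O5-

C14H8BrCl2FN3O5-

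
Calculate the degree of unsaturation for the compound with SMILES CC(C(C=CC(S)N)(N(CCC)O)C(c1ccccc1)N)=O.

6

Molecular formula from the SMILES: C16H25N3O2S.
DoU = (2C + 2 + N − H − X)/2 = (2·16 + 2 + 3 − 25 − 0)/2 = 12/2 = 6.
(Structurally: 1 ring(s) + 5 π bond(s) = 6.)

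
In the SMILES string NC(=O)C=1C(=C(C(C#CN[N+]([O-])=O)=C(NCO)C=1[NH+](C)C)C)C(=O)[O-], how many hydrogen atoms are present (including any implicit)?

Hydrogens are implicit in SMILES; fill each atom to its normal valence:
  6 × C (aromatic): no H
  4 × C: no H
  3 × C: 3 H each → 9
  3 × O: no H
  2 × N: 1 H each → 2
  2 × O (charge -1): no H
  1 × C: 2 H
  1 × N: 2 H
  1 × N (charge +1): 1 H
  1 × N (charge +1): no H
  1 × O: 1 H
  Total hydrogens = 17.

17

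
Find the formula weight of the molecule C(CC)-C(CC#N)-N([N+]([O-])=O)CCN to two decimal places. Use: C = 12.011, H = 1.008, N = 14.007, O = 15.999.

Molecular formula: C8H16N4O2.
M = 8×12.011 + 16×1.008 + 4×14.007 + 2×15.999 = 200.24 g/mol.

200.24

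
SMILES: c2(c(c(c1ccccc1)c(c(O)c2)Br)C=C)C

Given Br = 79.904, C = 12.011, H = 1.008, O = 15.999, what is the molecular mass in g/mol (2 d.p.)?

289.17

Molecular formula: C15H13BrO.
M = 1×79.904 + 15×12.011 + 13×1.008 + 1×15.999 = 289.17 g/mol.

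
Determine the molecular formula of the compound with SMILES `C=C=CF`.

C3H3F

Heavy atoms from the SMILES: 3 C, 1 F.
Implicit hydrogens by atom environment:
  1 × C: 2 H
  1 × C: 1 H
  1 × C: no H
  1 × F: no H
  Total hydrogens = 3.
Molecular formula: C3H3F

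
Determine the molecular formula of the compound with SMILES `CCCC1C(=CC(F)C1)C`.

Heavy atoms from the SMILES: 9 C, 1 F.
Implicit hydrogens by atom environment:
  3 × C: 2 H each → 6
  3 × C: 1 H each → 3
  2 × C: 3 H each → 6
  1 × C: no H
  1 × F: no H
  Total hydrogens = 15.
Molecular formula: C9H15F

C9H15F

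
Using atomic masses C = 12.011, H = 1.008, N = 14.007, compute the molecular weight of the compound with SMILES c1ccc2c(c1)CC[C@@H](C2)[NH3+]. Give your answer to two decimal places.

148.23

Molecular formula: C10H14N+.
M = 10×12.011 + 14×1.008 + 1×14.007 = 148.23 g/mol.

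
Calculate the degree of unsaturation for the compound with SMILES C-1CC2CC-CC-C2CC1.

Molecular formula from the SMILES: C10H18.
DoU = (2C + 2 + N − H − X)/2 = (2·10 + 2 + 0 − 18 − 0)/2 = 4/2 = 2.
(Structurally: 2 ring(s) + 0 π bond(s) = 2.)

2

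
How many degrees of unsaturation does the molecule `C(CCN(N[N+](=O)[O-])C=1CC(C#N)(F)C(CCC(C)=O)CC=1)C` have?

6

Molecular formula from the SMILES: C15H23FN4O3.
DoU = (2C + 2 + N − H − X)/2 = (2·15 + 2 + 4 − 23 − 1)/2 = 12/2 = 6.
(Structurally: 1 ring(s) + 5 π bond(s) = 6.)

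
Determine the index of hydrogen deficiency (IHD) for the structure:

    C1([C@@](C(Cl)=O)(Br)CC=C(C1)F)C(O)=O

4

Molecular formula from the SMILES: C8H7BrClFO3.
DoU = (2C + 2 + N − H − X)/2 = (2·8 + 2 + 0 − 7 − 3)/2 = 8/2 = 4.
(Structurally: 1 ring(s) + 3 π bond(s) = 4.)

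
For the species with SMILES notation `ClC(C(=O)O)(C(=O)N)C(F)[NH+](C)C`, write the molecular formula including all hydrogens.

Heavy atoms from the SMILES: 6 C, 1 Cl, 1 F, 2 N, 3 O.
Implicit hydrogens by atom environment:
  3 × C: no H
  2 × C: 3 H each → 6
  2 × O: no H
  1 × C: 1 H
  1 × Cl: no H
  1 × F: no H
  1 × N: 2 H
  1 × N (charge +1): 1 H
  1 × O: 1 H
  Total hydrogens = 11.
Net charge +1.
Molecular formula: C6H11ClFN2O3+

C6H11ClFN2O3+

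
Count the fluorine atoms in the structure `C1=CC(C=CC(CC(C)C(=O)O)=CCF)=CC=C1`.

The symbol for fluorine appears 1 time in the SMILES.

1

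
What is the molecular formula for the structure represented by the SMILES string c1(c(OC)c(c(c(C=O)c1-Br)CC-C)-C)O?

Heavy atoms from the SMILES: 1 Br, 12 C, 3 O.
Implicit hydrogens by atom environment:
  6 × C (aromatic): no H
  3 × C: 3 H each → 9
  2 × C: 2 H each → 4
  2 × O: no H
  1 × Br: no H
  1 × C: 1 H
  1 × O: 1 H
  Total hydrogens = 15.
Molecular formula: C12H15BrO3

C12H15BrO3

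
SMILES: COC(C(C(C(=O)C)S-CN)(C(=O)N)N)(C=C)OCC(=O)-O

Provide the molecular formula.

C12H21N3O6S

Heavy atoms from the SMILES: 12 C, 3 N, 6 O, 1 S.
Implicit hydrogens by atom environment:
  5 × C: no H
  5 × O: no H
  3 × C: 2 H each → 6
  3 × N: 2 H each → 6
  2 × C: 3 H each → 6
  2 × C: 1 H each → 2
  1 × O: 1 H
  1 × S: no H
  Total hydrogens = 21.
Molecular formula: C12H21N3O6S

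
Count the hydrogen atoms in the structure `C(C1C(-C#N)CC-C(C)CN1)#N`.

Hydrogens are implicit in SMILES; fill each atom to its normal valence:
  3 × C: 2 H each → 6
  3 × C: 1 H each → 3
  2 × C: no H
  2 × N: no H
  1 × C: 3 H
  1 × N: 1 H
  Total hydrogens = 13.

13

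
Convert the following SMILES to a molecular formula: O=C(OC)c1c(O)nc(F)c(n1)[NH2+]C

Heavy atoms from the SMILES: 7 C, 1 F, 3 N, 3 O.
Implicit hydrogens by atom environment:
  4 × C (aromatic): no H
  2 × C: 3 H each → 6
  2 × N (aromatic): no H
  2 × O: no H
  1 × C: no H
  1 × F: no H
  1 × N (charge +1): 2 H
  1 × O: 1 H
  Total hydrogens = 9.
Net charge +1.
Molecular formula: C7H9FN3O3+

C7H9FN3O3+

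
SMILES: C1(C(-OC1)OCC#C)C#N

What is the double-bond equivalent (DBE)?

5

Molecular formula from the SMILES: C7H7NO2.
DoU = (2C + 2 + N − H − X)/2 = (2·7 + 2 + 1 − 7 − 0)/2 = 10/2 = 5.
(Structurally: 1 ring(s) + 4 π bond(s) = 5.)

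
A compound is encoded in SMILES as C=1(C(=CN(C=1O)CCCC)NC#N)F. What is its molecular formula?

C9H12FN3O

Heavy atoms from the SMILES: 9 C, 1 F, 3 N, 1 O.
Implicit hydrogens by atom environment:
  3 × C: 2 H each → 6
  3 × C (aromatic): no H
  1 × C: 3 H
  1 × C (aromatic): 1 H
  1 × C: no H
  1 × F: no H
  1 × N: 1 H
  1 × N (aromatic): no H
  1 × N: no H
  1 × O: 1 H
  Total hydrogens = 12.
Molecular formula: C9H12FN3O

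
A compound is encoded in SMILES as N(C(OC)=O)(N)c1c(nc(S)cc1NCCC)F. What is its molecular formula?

C10H15FN4O2S

Heavy atoms from the SMILES: 10 C, 1 F, 4 N, 2 O, 1 S.
Implicit hydrogens by atom environment:
  4 × C (aromatic): no H
  2 × C: 3 H each → 6
  2 × C: 2 H each → 4
  2 × O: no H
  1 × C (aromatic): 1 H
  1 × C: no H
  1 × F: no H
  1 × N: 2 H
  1 × N: 1 H
  1 × N (aromatic): no H
  1 × N: no H
  1 × S: 1 H
  Total hydrogens = 15.
Molecular formula: C10H15FN4O2S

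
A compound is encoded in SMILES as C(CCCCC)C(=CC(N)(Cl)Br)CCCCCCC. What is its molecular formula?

Heavy atoms from the SMILES: 1 Br, 16 C, 1 Cl, 1 N.
Implicit hydrogens by atom environment:
  11 × C: 2 H each → 22
  2 × C: 3 H each → 6
  2 × C: no H
  1 × Br: no H
  1 × C: 1 H
  1 × Cl: no H
  1 × N: 2 H
  Total hydrogens = 31.
Molecular formula: C16H31BrClN

C16H31BrClN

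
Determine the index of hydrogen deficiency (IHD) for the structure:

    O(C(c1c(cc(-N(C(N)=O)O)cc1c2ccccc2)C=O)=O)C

11

Molecular formula from the SMILES: C16H14N2O5.
DoU = (2C + 2 + N − H − X)/2 = (2·16 + 2 + 2 − 14 − 0)/2 = 22/2 = 11.
(Structurally: 2 ring(s) + 9 π bond(s) = 11.)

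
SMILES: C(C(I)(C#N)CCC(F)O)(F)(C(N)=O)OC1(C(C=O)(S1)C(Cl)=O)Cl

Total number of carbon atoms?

The symbol for carbon appears 11 times in the SMILES. (Cl is a single chlorine, not C + l.)

11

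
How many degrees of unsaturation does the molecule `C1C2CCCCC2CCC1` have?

2

Molecular formula from the SMILES: C10H18.
DoU = (2C + 2 + N − H − X)/2 = (2·10 + 2 + 0 − 18 − 0)/2 = 4/2 = 2.
(Structurally: 2 ring(s) + 0 π bond(s) = 2.)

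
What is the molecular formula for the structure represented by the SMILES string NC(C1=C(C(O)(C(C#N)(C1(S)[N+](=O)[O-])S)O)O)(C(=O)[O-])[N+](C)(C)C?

Heavy atoms from the SMILES: 11 C, 4 N, 7 O, 2 S.
Implicit hydrogens by atom environment:
  8 × C: no H
  3 × C: 3 H each → 9
  3 × O: 1 H each → 3
  2 × N (charge +1): no H
  2 × O: no H
  2 × O (charge -1): no H
  2 × S: 1 H each → 2
  1 × N: 2 H
  1 × N: no H
  Total hydrogens = 16.
Molecular formula: C11H16N4O7S2

C11H16N4O7S2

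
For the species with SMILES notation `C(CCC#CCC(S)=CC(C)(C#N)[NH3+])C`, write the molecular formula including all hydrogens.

Heavy atoms from the SMILES: 12 C, 2 N, 1 S.
Implicit hydrogens by atom environment:
  5 × C: no H
  4 × C: 2 H each → 8
  2 × C: 3 H each → 6
  1 × C: 1 H
  1 × N (charge +1): 3 H
  1 × N: no H
  1 × S: 1 H
  Total hydrogens = 19.
Net charge +1.
Molecular formula: C12H19N2S+

C12H19N2S+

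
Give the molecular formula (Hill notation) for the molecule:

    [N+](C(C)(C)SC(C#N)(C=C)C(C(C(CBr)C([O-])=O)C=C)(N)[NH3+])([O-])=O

Heavy atoms from the SMILES: 1 Br, 14 C, 4 N, 4 O, 1 S.
Implicit hydrogens by atom environment:
  5 × C: no H
  4 × C: 1 H each → 4
  3 × C: 2 H each → 6
  2 × C: 3 H each → 6
  2 × O: no H
  2 × O (charge -1): no H
  1 × Br: no H
  1 × N (charge +1): 3 H
  1 × N: 2 H
  1 × N: no H
  1 × N (charge +1): no H
  1 × S: no H
  Total hydrogens = 21.
Molecular formula: C14H21BrN4O4S

C14H21BrN4O4S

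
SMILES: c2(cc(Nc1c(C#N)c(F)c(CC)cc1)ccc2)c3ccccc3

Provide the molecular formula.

C21H17FN2

Heavy atoms from the SMILES: 21 C, 1 F, 2 N.
Implicit hydrogens by atom environment:
  11 × C (aromatic): 1 H each → 11
  7 × C (aromatic): no H
  1 × C: 3 H
  1 × C: 2 H
  1 × C: no H
  1 × F: no H
  1 × N: 1 H
  1 × N: no H
  Total hydrogens = 17.
Molecular formula: C21H17FN2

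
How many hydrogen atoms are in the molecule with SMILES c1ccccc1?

6

Hydrogens are implicit in SMILES; fill each atom to its normal valence:
  6 × C (aromatic): 1 H each → 6
  Total hydrogens = 6.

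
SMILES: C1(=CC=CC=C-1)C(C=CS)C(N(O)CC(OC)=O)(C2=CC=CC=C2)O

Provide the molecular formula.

C19H21NO4S

Heavy atoms from the SMILES: 19 C, 1 N, 4 O, 1 S.
Implicit hydrogens by atom environment:
  10 × C (aromatic): 1 H each → 10
  3 × C: 1 H each → 3
  2 × C: no H
  2 × C (aromatic): no H
  2 × O: 1 H each → 2
  2 × O: no H
  1 × C: 3 H
  1 × C: 2 H
  1 × N: no H
  1 × S: 1 H
  Total hydrogens = 21.
Molecular formula: C19H21NO4S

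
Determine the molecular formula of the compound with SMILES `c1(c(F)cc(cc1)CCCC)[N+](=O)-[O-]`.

Heavy atoms from the SMILES: 10 C, 1 F, 1 N, 2 O.
Implicit hydrogens by atom environment:
  3 × C: 2 H each → 6
  3 × C (aromatic): 1 H each → 3
  3 × C (aromatic): no H
  1 × C: 3 H
  1 × F: no H
  1 × N (charge +1): no H
  1 × O: no H
  1 × O (charge -1): no H
  Total hydrogens = 12.
Molecular formula: C10H12FNO2

C10H12FNO2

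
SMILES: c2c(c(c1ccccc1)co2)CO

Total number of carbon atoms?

The symbol for carbon appears 11 times in the SMILES. Lowercase c denotes aromatic carbon and counts toward C.

11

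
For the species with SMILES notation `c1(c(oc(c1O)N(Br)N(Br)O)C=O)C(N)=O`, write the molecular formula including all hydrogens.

Heavy atoms from the SMILES: 2 Br, 6 C, 3 N, 5 O.
Implicit hydrogens by atom environment:
  4 × C (aromatic): no H
  2 × Br: no H
  2 × N: no H
  2 × O: 1 H each → 2
  2 × O: no H
  1 × C: 1 H
  1 × C: no H
  1 × N: 2 H
  1 × O (aromatic): no H
  Total hydrogens = 5.
Molecular formula: C6H5Br2N3O5

C6H5Br2N3O5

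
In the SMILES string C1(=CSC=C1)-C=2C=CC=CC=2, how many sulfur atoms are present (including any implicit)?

1

The symbol for sulfur appears 1 time in the SMILES.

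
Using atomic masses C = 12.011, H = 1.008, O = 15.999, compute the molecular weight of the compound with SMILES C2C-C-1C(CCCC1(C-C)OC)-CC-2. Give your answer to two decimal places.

Molecular formula: C13H24O.
M = 13×12.011 + 24×1.008 + 1×15.999 = 196.33 g/mol.

196.33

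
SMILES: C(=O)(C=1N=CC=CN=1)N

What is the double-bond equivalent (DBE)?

Molecular formula from the SMILES: C5H5N3O.
DoU = (2C + 2 + N − H − X)/2 = (2·5 + 2 + 3 − 5 − 0)/2 = 10/2 = 5.
(Structurally: 1 ring(s) + 4 π bond(s) = 5.)

5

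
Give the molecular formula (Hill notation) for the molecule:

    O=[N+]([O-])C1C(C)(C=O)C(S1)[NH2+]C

Heavy atoms from the SMILES: 6 C, 2 N, 3 O, 1 S.
Implicit hydrogens by atom environment:
  3 × C: 1 H each → 3
  2 × C: 3 H each → 6
  2 × O: no H
  1 × C: no H
  1 × N (charge +1): 2 H
  1 × N (charge +1): no H
  1 × O (charge -1): no H
  1 × S: no H
  Total hydrogens = 11.
Net charge +1.
Molecular formula: C6H11N2O3S+

C6H11N2O3S+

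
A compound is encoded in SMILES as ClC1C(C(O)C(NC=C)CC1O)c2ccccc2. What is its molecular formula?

C14H18ClNO2

Heavy atoms from the SMILES: 14 C, 1 Cl, 1 N, 2 O.
Implicit hydrogens by atom environment:
  6 × C: 1 H each → 6
  5 × C (aromatic): 1 H each → 5
  2 × C: 2 H each → 4
  2 × O: 1 H each → 2
  1 × C (aromatic): no H
  1 × Cl: no H
  1 × N: 1 H
  Total hydrogens = 18.
Molecular formula: C14H18ClNO2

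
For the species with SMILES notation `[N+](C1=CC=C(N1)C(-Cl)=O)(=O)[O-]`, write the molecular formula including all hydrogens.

Heavy atoms from the SMILES: 5 C, 1 Cl, 2 N, 3 O.
Implicit hydrogens by atom environment:
  2 × C (aromatic): 1 H each → 2
  2 × C (aromatic): no H
  2 × O: no H
  1 × C: no H
  1 × Cl: no H
  1 × N (aromatic): 1 H
  1 × N (charge +1): no H
  1 × O (charge -1): no H
  Total hydrogens = 3.
Molecular formula: C5H3ClN2O3

C5H3ClN2O3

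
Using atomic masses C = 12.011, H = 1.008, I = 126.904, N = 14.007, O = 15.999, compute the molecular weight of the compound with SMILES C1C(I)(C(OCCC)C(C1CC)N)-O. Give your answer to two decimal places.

Molecular formula: C10H20INO2.
M = 10×12.011 + 20×1.008 + 1×126.904 + 1×14.007 + 2×15.999 = 313.18 g/mol.

313.18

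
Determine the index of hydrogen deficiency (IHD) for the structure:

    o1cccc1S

3

Molecular formula from the SMILES: C4H4OS.
DoU = (2C + 2 + N − H − X)/2 = (2·4 + 2 + 0 − 4 − 0)/2 = 6/2 = 3.
(Structurally: 1 ring(s) + 2 π bond(s) = 3.)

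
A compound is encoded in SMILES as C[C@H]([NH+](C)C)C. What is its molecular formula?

C5H14N+

Heavy atoms from the SMILES: 5 C, 1 N.
Implicit hydrogens by atom environment:
  4 × C: 3 H each → 12
  1 × C: 1 H
  1 × N (charge +1): 1 H
  Total hydrogens = 14.
Net charge +1.
Molecular formula: C5H14N+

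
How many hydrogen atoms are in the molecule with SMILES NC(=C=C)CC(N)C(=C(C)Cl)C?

Hydrogens are implicit in SMILES; fill each atom to its normal valence:
  4 × C: no H
  2 × C: 3 H each → 6
  2 × C: 2 H each → 4
  2 × N: 2 H each → 4
  1 × C: 1 H
  1 × Cl: no H
  Total hydrogens = 15.

15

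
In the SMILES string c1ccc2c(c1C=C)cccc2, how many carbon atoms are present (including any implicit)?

The symbol for carbon appears 12 times in the SMILES. Lowercase c denotes aromatic carbon and counts toward C.

12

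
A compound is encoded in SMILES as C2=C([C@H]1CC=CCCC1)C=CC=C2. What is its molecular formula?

C13H16

Heavy atoms from the SMILES: 13 C.
Implicit hydrogens by atom environment:
  5 × C (aromatic): 1 H each → 5
  4 × C: 2 H each → 8
  3 × C: 1 H each → 3
  1 × C (aromatic): no H
  Total hydrogens = 16.
Molecular formula: C13H16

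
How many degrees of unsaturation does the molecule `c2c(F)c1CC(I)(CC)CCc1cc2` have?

Molecular formula from the SMILES: C12H14FI.
DoU = (2C + 2 + N − H − X)/2 = (2·12 + 2 + 0 − 14 − 2)/2 = 10/2 = 5.
(Structurally: 2 ring(s) + 3 π bond(s) = 5.)

5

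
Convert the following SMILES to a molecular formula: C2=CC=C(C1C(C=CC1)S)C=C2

Heavy atoms from the SMILES: 11 C, 1 S.
Implicit hydrogens by atom environment:
  5 × C (aromatic): 1 H each → 5
  4 × C: 1 H each → 4
  1 × C: 2 H
  1 × C (aromatic): no H
  1 × S: 1 H
  Total hydrogens = 12.
Molecular formula: C11H12S

C11H12S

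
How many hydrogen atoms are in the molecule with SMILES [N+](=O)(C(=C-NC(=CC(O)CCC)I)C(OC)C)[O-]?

19

Hydrogens are implicit in SMILES; fill each atom to its normal valence:
  4 × C: 1 H each → 4
  3 × C: 3 H each → 9
  2 × C: 2 H each → 4
  2 × C: no H
  2 × O: no H
  1 × I: no H
  1 × N: 1 H
  1 × N (charge +1): no H
  1 × O: 1 H
  1 × O (charge -1): no H
  Total hydrogens = 19.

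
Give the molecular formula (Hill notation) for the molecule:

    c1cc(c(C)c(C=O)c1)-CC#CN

C11H11NO

Heavy atoms from the SMILES: 11 C, 1 N, 1 O.
Implicit hydrogens by atom environment:
  3 × C (aromatic): 1 H each → 3
  3 × C (aromatic): no H
  2 × C: no H
  1 × C: 3 H
  1 × C: 2 H
  1 × C: 1 H
  1 × N: 2 H
  1 × O: no H
  Total hydrogens = 11.
Molecular formula: C11H11NO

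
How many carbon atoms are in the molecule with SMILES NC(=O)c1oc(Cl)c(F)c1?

5

The symbol for carbon appears 5 times in the SMILES. Lowercase c denotes aromatic carbon and counts toward C.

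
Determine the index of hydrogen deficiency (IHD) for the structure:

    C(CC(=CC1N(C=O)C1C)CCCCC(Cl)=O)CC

Molecular formula from the SMILES: C15H24ClNO2.
DoU = (2C + 2 + N − H − X)/2 = (2·15 + 2 + 1 − 24 − 1)/2 = 8/2 = 4.
(Structurally: 1 ring(s) + 3 π bond(s) = 4.)

4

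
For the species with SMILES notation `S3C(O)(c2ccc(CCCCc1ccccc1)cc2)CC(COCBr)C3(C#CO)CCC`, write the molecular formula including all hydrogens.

C27H33BrO3S

Heavy atoms from the SMILES: 1 Br, 27 C, 3 O, 1 S.
Implicit hydrogens by atom environment:
  9 × C: 2 H each → 18
  9 × C (aromatic): 1 H each → 9
  4 × C: no H
  3 × C (aromatic): no H
  2 × O: 1 H each → 2
  1 × Br: no H
  1 × C: 3 H
  1 × C: 1 H
  1 × O: no H
  1 × S: no H
  Total hydrogens = 33.
Molecular formula: C27H33BrO3S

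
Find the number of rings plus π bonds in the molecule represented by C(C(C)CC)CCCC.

Molecular formula from the SMILES: C9H20.
DoU = (2C + 2 + N − H − X)/2 = (2·9 + 2 + 0 − 20 − 0)/2 = 0/2 = 0.
(Structurally: 0 ring(s) + 0 π bond(s) = 0.)

0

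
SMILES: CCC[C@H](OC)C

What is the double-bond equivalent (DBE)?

0

Molecular formula from the SMILES: C6H14O.
DoU = (2C + 2 + N − H − X)/2 = (2·6 + 2 + 0 − 14 − 0)/2 = 0/2 = 0.
(Structurally: 0 ring(s) + 0 π bond(s) = 0.)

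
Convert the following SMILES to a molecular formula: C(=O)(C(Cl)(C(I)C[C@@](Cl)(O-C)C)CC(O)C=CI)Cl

C11H15Cl3I2O3

Heavy atoms from the SMILES: 11 C, 3 Cl, 2 I, 3 O.
Implicit hydrogens by atom environment:
  4 × C: 1 H each → 4
  3 × C: no H
  3 × Cl: no H
  2 × C: 3 H each → 6
  2 × C: 2 H each → 4
  2 × I: no H
  2 × O: no H
  1 × O: 1 H
  Total hydrogens = 15.
Molecular formula: C11H15Cl3I2O3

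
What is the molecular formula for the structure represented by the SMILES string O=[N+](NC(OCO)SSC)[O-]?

Heavy atoms from the SMILES: 3 C, 2 N, 4 O, 2 S.
Implicit hydrogens by atom environment:
  2 × O: no H
  2 × S: no H
  1 × C: 3 H
  1 × C: 2 H
  1 × C: 1 H
  1 × N: 1 H
  1 × N (charge +1): no H
  1 × O: 1 H
  1 × O (charge -1): no H
  Total hydrogens = 8.
Molecular formula: C3H8N2O4S2

C3H8N2O4S2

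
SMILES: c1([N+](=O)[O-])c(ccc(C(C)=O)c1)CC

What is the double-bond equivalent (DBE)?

Molecular formula from the SMILES: C10H11NO3.
DoU = (2C + 2 + N − H − X)/2 = (2·10 + 2 + 1 − 11 − 0)/2 = 12/2 = 6.
(Structurally: 1 ring(s) + 5 π bond(s) = 6.)

6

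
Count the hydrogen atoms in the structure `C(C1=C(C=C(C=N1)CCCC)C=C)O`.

17

Hydrogens are implicit in SMILES; fill each atom to its normal valence:
  5 × C: 2 H each → 10
  3 × C (aromatic): no H
  2 × C (aromatic): 1 H each → 2
  1 × C: 3 H
  1 × C: 1 H
  1 × N (aromatic): no H
  1 × O: 1 H
  Total hydrogens = 17.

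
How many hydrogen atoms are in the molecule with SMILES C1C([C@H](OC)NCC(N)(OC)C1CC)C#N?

21

Hydrogens are implicit in SMILES; fill each atom to its normal valence:
  3 × C: 3 H each → 9
  3 × C: 2 H each → 6
  3 × C: 1 H each → 3
  2 × C: no H
  2 × O: no H
  1 × N: 2 H
  1 × N: 1 H
  1 × N: no H
  Total hydrogens = 21.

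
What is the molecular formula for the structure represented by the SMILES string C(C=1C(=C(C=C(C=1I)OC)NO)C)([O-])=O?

C9H9INO4-

Heavy atoms from the SMILES: 9 C, 1 I, 1 N, 4 O.
Implicit hydrogens by atom environment:
  5 × C (aromatic): no H
  2 × C: 3 H each → 6
  2 × O: no H
  1 × C (aromatic): 1 H
  1 × C: no H
  1 × I: no H
  1 × N: 1 H
  1 × O: 1 H
  1 × O (charge -1): no H
  Total hydrogens = 9.
Net charge -1.
Molecular formula: C9H9INO4-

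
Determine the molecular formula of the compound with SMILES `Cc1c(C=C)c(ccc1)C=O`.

Heavy atoms from the SMILES: 10 C, 1 O.
Implicit hydrogens by atom environment:
  3 × C (aromatic): 1 H each → 3
  3 × C (aromatic): no H
  2 × C: 1 H each → 2
  1 × C: 3 H
  1 × C: 2 H
  1 × O: no H
  Total hydrogens = 10.
Molecular formula: C10H10O

C10H10O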